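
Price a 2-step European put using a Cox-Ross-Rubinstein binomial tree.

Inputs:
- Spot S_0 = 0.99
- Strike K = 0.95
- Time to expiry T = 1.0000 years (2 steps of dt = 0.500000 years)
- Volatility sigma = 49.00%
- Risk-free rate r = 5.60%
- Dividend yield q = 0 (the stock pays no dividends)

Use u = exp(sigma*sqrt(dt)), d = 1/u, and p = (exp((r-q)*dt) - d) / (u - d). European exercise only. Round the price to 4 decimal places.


dt = T/N = 0.500000
u = exp(sigma*sqrt(dt)) = 1.414084; d = 1/u = 0.707171
p = (exp((r-q)*dt) - d) / (u - d) = 0.454404
Discount per step: exp(-r*dt) = 0.972388
Stock lattice S(k, i) with i counting down-moves:
  k=0: S(0,0) = 0.9900
  k=1: S(1,0) = 1.3999; S(1,1) = 0.7001
  k=2: S(2,0) = 1.9796; S(2,1) = 0.9900; S(2,2) = 0.4951
Terminal payoffs V(N, i) = max(K - S_T, 0):
  V(2,0) = 0.000000; V(2,1) = 0.000000; V(2,2) = 0.454910
Backward induction: V(k, i) = exp(-r*dt) * [p * V(k+1, i) + (1-p) * V(k+1, i+1)].
  V(1,0) = exp(-r*dt) * [p*0.000000 + (1-p)*0.000000] = 0.000000
  V(1,1) = exp(-r*dt) * [p*0.000000 + (1-p)*0.454910] = 0.241344
  V(0,0) = exp(-r*dt) * [p*0.000000 + (1-p)*0.241344] = 0.128040

Answer: Price = V(0,0) = 0.1280


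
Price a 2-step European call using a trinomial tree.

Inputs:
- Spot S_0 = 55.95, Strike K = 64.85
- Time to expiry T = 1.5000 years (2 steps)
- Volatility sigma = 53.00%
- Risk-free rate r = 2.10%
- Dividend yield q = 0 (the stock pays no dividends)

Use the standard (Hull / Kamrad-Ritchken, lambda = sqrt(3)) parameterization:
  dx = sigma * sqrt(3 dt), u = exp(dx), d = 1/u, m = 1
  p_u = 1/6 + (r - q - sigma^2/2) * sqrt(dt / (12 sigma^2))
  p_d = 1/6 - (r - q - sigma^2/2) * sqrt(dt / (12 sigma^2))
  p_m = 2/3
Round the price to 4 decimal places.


dt = T/N = 0.750000; dx = sigma*sqrt(3*dt) = 0.795000
u = exp(dx) = 2.214441; d = 1/u = 0.451581
p_u = 0.110322, p_m = 0.666667, p_d = 0.223011
Discount per step: exp(-r*dt) = 0.984373
Stock lattice S(k, j) with j the centered position index:
  k=0: S(0,+0) = 55.9500
  k=1: S(1,-1) = 25.2660; S(1,+0) = 55.9500; S(1,+1) = 123.8980
  k=2: S(2,-2) = 11.4096; S(2,-1) = 25.2660; S(2,+0) = 55.9500; S(2,+1) = 123.8980; S(2,+2) = 274.3648
Terminal payoffs V(N, j) = max(S_T - K, 0):
  V(2,-2) = 0.000000; V(2,-1) = 0.000000; V(2,+0) = 0.000000; V(2,+1) = 59.047974; V(2,+2) = 209.514753
Backward induction: V(k, j) = exp(-r*dt) * [p_u * V(k+1, j+1) + p_m * V(k+1, j) + p_d * V(k+1, j-1)]
  V(1,-1) = exp(-r*dt) * [p_u*0.000000 + p_m*0.000000 + p_d*0.000000] = 0.000000
  V(1,+0) = exp(-r*dt) * [p_u*59.047974 + p_m*0.000000 + p_d*0.000000] = 6.412513
  V(1,+1) = exp(-r*dt) * [p_u*209.514753 + p_m*59.047974 + p_d*0.000000] = 61.503128
  V(0,+0) = exp(-r*dt) * [p_u*61.503128 + p_m*6.412513 + p_d*0.000000] = 10.887344

Answer: Price = V(0,0) = 10.8873


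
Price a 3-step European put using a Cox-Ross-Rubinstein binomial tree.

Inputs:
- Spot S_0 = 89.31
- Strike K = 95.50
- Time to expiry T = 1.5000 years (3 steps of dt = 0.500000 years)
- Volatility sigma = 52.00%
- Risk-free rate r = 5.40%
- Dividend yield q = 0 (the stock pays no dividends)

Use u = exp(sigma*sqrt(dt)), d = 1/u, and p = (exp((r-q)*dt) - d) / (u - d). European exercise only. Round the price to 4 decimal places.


Answer: Price = V(0,0) = 23.1152

Derivation:
dt = T/N = 0.500000
u = exp(sigma*sqrt(dt)) = 1.444402; d = 1/u = 0.692328
p = (exp((r-q)*dt) - d) / (u - d) = 0.445488
Discount per step: exp(-r*dt) = 0.973361
Stock lattice S(k, i) with i counting down-moves:
  k=0: S(0,0) = 89.3100
  k=1: S(1,0) = 128.9996; S(1,1) = 61.8318
  k=2: S(2,0) = 186.3272; S(2,1) = 89.3100; S(2,2) = 42.8079
  k=3: S(3,0) = 269.1315; S(3,1) = 128.9996; S(3,2) = 61.8318; S(3,3) = 29.6371
Terminal payoffs V(N, i) = max(K - S_T, 0):
  V(3,0) = 0.000000; V(3,1) = 0.000000; V(3,2) = 33.668191; V(3,3) = 65.862902
Backward induction: V(k, i) = exp(-r*dt) * [p * V(k+1, i) + (1-p) * V(k+1, i+1)].
  V(2,0) = exp(-r*dt) * [p*0.000000 + (1-p)*0.000000] = 0.000000
  V(2,1) = exp(-r*dt) * [p*0.000000 + (1-p)*33.668191] = 18.172094
  V(2,2) = exp(-r*dt) * [p*33.668191 + (1-p)*65.862902] = 50.148109
  V(1,0) = exp(-r*dt) * [p*0.000000 + (1-p)*18.172094] = 9.808220
  V(1,1) = exp(-r*dt) * [p*18.172094 + (1-p)*50.148109] = 34.946770
  V(0,0) = exp(-r*dt) * [p*9.808220 + (1-p)*34.946770] = 23.115241


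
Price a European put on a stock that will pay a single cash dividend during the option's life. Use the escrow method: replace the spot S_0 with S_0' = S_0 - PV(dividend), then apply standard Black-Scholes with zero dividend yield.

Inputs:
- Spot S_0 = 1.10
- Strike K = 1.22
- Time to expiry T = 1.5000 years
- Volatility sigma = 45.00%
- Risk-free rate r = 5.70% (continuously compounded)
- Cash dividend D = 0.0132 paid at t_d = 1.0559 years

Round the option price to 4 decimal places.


PV(D) = D * exp(-r * t_d) = 0.0132 * 0.94158910 = 0.01242898
S_0' = S_0 - PV(D) = 1.1000 - 0.01242898 = 1.08757102
d1 = (ln(S_0'/K) + (r + sigma^2/2)*T) / (sigma*sqrt(T)) = 0.22221577
d2 = d1 - sigma*sqrt(T) = -0.32891942
exp(-rT) = 0.91805314
N(-d1) = 0.41207296; N(-d2) = 0.62889170
P = K * exp(-rT) * N(-d2) - S_0' * N(-d1) = 1.2200 * 0.91805314 * 0.62889170 - 1.08757102 * 0.41207296 = 0.2562

Answer: Price = 0.2562


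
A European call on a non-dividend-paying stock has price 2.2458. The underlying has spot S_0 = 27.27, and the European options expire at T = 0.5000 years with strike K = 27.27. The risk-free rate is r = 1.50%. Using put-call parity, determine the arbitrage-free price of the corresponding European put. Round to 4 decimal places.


Put-call parity: C - P = S_0 * exp(-qT) - K * exp(-rT).
S_0 * exp(-qT) = 27.2700 * 1.00000000 = 27.27000000
K * exp(-rT) = 27.2700 * 0.99252805 = 27.06624005
P = C - S*exp(-qT) + K*exp(-rT)
P = 2.2458 - 27.27000000 + 27.06624005 = 2.0420

Answer: Put price = 2.0420


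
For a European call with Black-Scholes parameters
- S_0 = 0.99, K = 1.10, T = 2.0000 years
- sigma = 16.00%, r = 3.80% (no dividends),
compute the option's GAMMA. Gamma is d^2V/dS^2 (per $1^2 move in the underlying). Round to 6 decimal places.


d1 = -0.0166192883; d2 = -0.2428934582
phi(d1) = 0.3988871901; exp(-qT) = 1.0000000000; exp(-rT) = 0.9268162066
Gamma = exp(-qT) * phi(d1) / (S * sigma * sqrt(T)) = 1.0000000000 * 0.3988871901 / (0.9900 * 0.1600 * 1.4142135624) = 1.780656

Answer: Gamma = 1.780656


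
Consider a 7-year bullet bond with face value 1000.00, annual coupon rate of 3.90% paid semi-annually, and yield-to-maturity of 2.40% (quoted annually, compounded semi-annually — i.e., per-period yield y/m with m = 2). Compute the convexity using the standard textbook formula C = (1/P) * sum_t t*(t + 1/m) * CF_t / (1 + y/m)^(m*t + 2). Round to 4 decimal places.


Answer: Convexity = 43.8550

Derivation:
Coupon per period c = face * coupon_rate / m = 19.500000
Periods per year m = 2; per-period yield y/m = 0.012000
Number of cashflows N = 14
Cashflows (t years, CF_t, discount factor 1/(1+y/m)^(m*t), PV):
  t = 0.5000: CF_t = 19.500000, DF = 0.988142, PV = 19.268775
  t = 1.0000: CF_t = 19.500000, DF = 0.976425, PV = 19.040291
  t = 1.5000: CF_t = 19.500000, DF = 0.964847, PV = 18.814517
  t = 2.0000: CF_t = 19.500000, DF = 0.953406, PV = 18.591420
  t = 2.5000: CF_t = 19.500000, DF = 0.942101, PV = 18.370968
  t = 3.0000: CF_t = 19.500000, DF = 0.930930, PV = 18.153131
  t = 3.5000: CF_t = 19.500000, DF = 0.919891, PV = 17.937876
  t = 4.0000: CF_t = 19.500000, DF = 0.908983, PV = 17.725174
  t = 4.5000: CF_t = 19.500000, DF = 0.898205, PV = 17.514994
  t = 5.0000: CF_t = 19.500000, DF = 0.887554, PV = 17.307307
  t = 5.5000: CF_t = 19.500000, DF = 0.877030, PV = 17.102082
  t = 6.0000: CF_t = 19.500000, DF = 0.866630, PV = 16.899290
  t = 6.5000: CF_t = 19.500000, DF = 0.856354, PV = 16.698903
  t = 7.0000: CF_t = 1019.500000, DF = 0.846200, PV = 862.700511
Price P = sum_t PV_t = 1096.125239
Convexity numerator sum_t t*(t + 1/m) * CF_t / (1+y/m)^(m*t + 2):
  t = 0.5000: term = 9.407259
  t = 1.0000: term = 27.887130
  t = 1.5000: term = 55.112905
  t = 2.0000: term = 90.765654
  t = 2.5000: term = 134.534072
  t = 3.0000: term = 186.114329
  t = 3.5000: term = 245.209919
  t = 4.0000: term = 311.531518
  t = 4.5000: term = 384.796836
  t = 5.0000: term = 464.730478
  t = 5.5000: term = 551.063808
  t = 6.0000: term = 643.534809
  t = 6.5000: term = 741.887956
  t = 7.0000: term = 44224.031781
Convexity = (1/P) * sum = 48070.608453 / 1096.125239 = 43.855033


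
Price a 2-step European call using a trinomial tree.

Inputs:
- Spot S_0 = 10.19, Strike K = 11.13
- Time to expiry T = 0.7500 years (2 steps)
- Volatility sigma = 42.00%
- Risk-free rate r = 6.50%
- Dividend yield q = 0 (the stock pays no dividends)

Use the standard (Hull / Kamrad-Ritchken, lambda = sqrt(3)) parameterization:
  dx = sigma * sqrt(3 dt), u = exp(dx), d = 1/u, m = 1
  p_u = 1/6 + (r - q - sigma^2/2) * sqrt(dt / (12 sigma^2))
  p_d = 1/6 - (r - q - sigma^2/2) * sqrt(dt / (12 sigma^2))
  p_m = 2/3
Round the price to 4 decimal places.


Answer: Price = V(0,0) = 1.2736

Derivation:
dt = T/N = 0.375000; dx = sigma*sqrt(3*dt) = 0.445477
u = exp(dx) = 1.561235; d = 1/u = 0.640519
p_u = 0.156902, p_m = 0.666667, p_d = 0.176431
Discount per step: exp(-r*dt) = 0.975920
Stock lattice S(k, j) with j the centered position index:
  k=0: S(0,+0) = 10.1900
  k=1: S(1,-1) = 6.5269; S(1,+0) = 10.1900; S(1,+1) = 15.9090
  k=2: S(2,-2) = 4.1806; S(2,-1) = 6.5269; S(2,+0) = 10.1900; S(2,+1) = 15.9090; S(2,+2) = 24.8377
Terminal payoffs V(N, j) = max(S_T - K, 0):
  V(2,-2) = 0.000000; V(2,-1) = 0.000000; V(2,+0) = 0.000000; V(2,+1) = 4.778986; V(2,+2) = 13.707668
Backward induction: V(k, j) = exp(-r*dt) * [p_u * V(k+1, j+1) + p_m * V(k+1, j) + p_d * V(k+1, j-1)]
  V(1,-1) = exp(-r*dt) * [p_u*0.000000 + p_m*0.000000 + p_d*0.000000] = 0.000000
  V(1,+0) = exp(-r*dt) * [p_u*4.778986 + p_m*0.000000 + p_d*0.000000] = 0.731776
  V(1,+1) = exp(-r*dt) * [p_u*13.707668 + p_m*4.778986 + p_d*0.000000] = 5.208239
  V(0,+0) = exp(-r*dt) * [p_u*5.208239 + p_m*0.731776 + p_d*0.000000] = 1.273607


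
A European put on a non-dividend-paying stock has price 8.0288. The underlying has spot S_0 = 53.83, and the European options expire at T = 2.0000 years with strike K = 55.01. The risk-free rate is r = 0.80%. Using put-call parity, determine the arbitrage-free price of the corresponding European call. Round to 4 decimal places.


Answer: Call price = 7.7220

Derivation:
Put-call parity: C - P = S_0 * exp(-qT) - K * exp(-rT).
S_0 * exp(-qT) = 53.8300 * 1.00000000 = 53.83000000
K * exp(-rT) = 55.0100 * 0.98412732 = 54.13684388
C = P + S*exp(-qT) - K*exp(-rT)
C = 8.0288 + 53.83000000 - 54.13684388 = 7.7220


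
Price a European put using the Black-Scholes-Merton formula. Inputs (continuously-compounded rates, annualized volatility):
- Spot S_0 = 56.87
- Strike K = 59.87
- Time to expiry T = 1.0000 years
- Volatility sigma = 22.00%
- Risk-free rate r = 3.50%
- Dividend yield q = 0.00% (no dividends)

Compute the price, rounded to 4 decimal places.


d1 = (ln(S/K) + (r - q + 0.5*sigma^2) * T) / (sigma * sqrt(T)) = 0.03542007
d2 = d1 - sigma * sqrt(T) = -0.18457993
exp(-rT) = 0.96560542; exp(-qT) = 1.00000000
P = K * exp(-rT) * N(-d2) - S_0 * exp(-qT) * N(-d1)
N(-d1) = 0.48587239; N(-d2) = 0.57322073
P = 59.8700 * 0.96560542 * 0.57322073 - 56.8700 * 1.00000000 * 0.48587239 = 5.5068

Answer: Price = 5.5068


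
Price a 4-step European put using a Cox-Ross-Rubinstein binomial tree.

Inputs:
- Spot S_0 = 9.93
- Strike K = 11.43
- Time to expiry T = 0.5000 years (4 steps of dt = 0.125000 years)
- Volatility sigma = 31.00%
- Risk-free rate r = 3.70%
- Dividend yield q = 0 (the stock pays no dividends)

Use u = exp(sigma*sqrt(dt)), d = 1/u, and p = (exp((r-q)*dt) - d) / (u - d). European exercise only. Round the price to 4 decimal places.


dt = T/N = 0.125000
u = exp(sigma*sqrt(dt)) = 1.115833; d = 1/u = 0.896191
p = (exp((r-q)*dt) - d) / (u - d) = 0.493733
Discount per step: exp(-r*dt) = 0.995386
Stock lattice S(k, i) with i counting down-moves:
  k=0: S(0,0) = 9.9300
  k=1: S(1,0) = 11.0802; S(1,1) = 8.8992
  k=2: S(2,0) = 12.3637; S(2,1) = 9.9300; S(2,2) = 7.9754
  k=3: S(3,0) = 13.7958; S(3,1) = 11.0802; S(3,2) = 8.8992; S(3,3) = 7.1475
  k=4: S(4,0) = 15.3938; S(4,1) = 12.3637; S(4,2) = 9.9300; S(4,3) = 7.9754; S(4,4) = 6.4055
Terminal payoffs V(N, i) = max(K - S_T, 0):
  V(4,0) = 0.000000; V(4,1) = 0.000000; V(4,2) = 1.500000; V(4,3) = 3.454635; V(4,4) = 5.024517
Backward induction: V(k, i) = exp(-r*dt) * [p * V(k+1, i) + (1-p) * V(k+1, i+1)].
  V(3,0) = exp(-r*dt) * [p*0.000000 + (1-p)*0.000000] = 0.000000
  V(3,1) = exp(-r*dt) * [p*0.000000 + (1-p)*1.500000] = 0.755897
  V(3,2) = exp(-r*dt) * [p*1.500000 + (1-p)*3.454635] = 2.478080
  V(3,3) = exp(-r*dt) * [p*3.454635 + (1-p)*5.024517] = 4.229807
  V(2,0) = exp(-r*dt) * [p*0.000000 + (1-p)*0.755897] = 0.380920
  V(2,1) = exp(-r*dt) * [p*0.755897 + (1-p)*2.478080] = 1.620271
  V(2,2) = exp(-r*dt) * [p*2.478080 + (1-p)*4.229807] = 3.349395
  V(1,0) = exp(-r*dt) * [p*0.380920 + (1-p)*1.620271] = 1.003710
  V(1,1) = exp(-r*dt) * [p*1.620271 + (1-p)*3.349395] = 2.484154
  V(0,0) = exp(-r*dt) * [p*1.003710 + (1-p)*2.484154] = 1.745120

Answer: Price = V(0,0) = 1.7451


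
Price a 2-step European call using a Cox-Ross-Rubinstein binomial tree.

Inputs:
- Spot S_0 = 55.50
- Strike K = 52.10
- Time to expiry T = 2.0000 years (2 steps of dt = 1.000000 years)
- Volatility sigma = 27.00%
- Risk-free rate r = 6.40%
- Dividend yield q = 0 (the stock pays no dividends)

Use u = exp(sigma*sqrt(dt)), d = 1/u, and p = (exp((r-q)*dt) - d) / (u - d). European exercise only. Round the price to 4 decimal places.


Answer: Price = V(0,0) = 13.1202

Derivation:
dt = T/N = 1.000000
u = exp(sigma*sqrt(dt)) = 1.309964; d = 1/u = 0.763379
p = (exp((r-q)*dt) - d) / (u - d) = 0.553826
Discount per step: exp(-r*dt) = 0.938005
Stock lattice S(k, i) with i counting down-moves:
  k=0: S(0,0) = 55.5000
  k=1: S(1,0) = 72.7030; S(1,1) = 42.3676
  k=2: S(2,0) = 95.2384; S(2,1) = 55.5000; S(2,2) = 32.3425
Terminal payoffs V(N, i) = max(S_T - K, 0):
  V(2,0) = 43.138381; V(2,1) = 3.400000; V(2,2) = 0.000000
Backward induction: V(k, i) = exp(-r*dt) * [p * V(k+1, i) + (1-p) * V(k+1, i+1)].
  V(1,0) = exp(-r*dt) * [p*43.138381 + (1-p)*3.400000] = 23.832967
  V(1,1) = exp(-r*dt) * [p*3.400000 + (1-p)*0.000000] = 1.766271
  V(0,0) = exp(-r*dt) * [p*23.832967 + (1-p)*1.766271] = 13.120231


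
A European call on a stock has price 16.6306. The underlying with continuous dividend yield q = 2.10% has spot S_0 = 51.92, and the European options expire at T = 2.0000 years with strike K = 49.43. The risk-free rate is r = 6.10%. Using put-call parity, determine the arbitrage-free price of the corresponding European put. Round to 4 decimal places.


Put-call parity: C - P = S_0 * exp(-qT) - K * exp(-rT).
S_0 * exp(-qT) = 51.9200 * 0.95886978 = 49.78451901
K * exp(-rT) = 49.4300 * 0.88514837 = 43.75288386
P = C - S*exp(-qT) + K*exp(-rT)
P = 16.6306 - 49.78451901 + 43.75288386 = 10.5990

Answer: Put price = 10.5990


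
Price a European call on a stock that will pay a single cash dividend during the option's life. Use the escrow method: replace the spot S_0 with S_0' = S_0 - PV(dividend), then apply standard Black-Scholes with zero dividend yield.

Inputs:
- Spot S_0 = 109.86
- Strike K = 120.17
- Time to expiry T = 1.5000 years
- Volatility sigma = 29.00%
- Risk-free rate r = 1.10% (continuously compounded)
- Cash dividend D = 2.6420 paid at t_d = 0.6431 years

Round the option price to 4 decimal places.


PV(D) = D * exp(-r * t_d) = 2.6420 * 0.99295086 = 2.62337618
S_0' = S_0 - PV(D) = 109.8600 - 2.62337618 = 107.23662382
d1 = (ln(S_0'/K) + (r + sigma^2/2)*T) / (sigma*sqrt(T)) = -0.09655657
d2 = d1 - sigma*sqrt(T) = -0.45173258
exp(-rT) = 0.98363538
N(d1) = 0.46153927; N(d2) = 0.32573082
C = S_0' * N(d1) - K * exp(-rT) * N(d2) = 107.23662382 * 0.46153927 - 120.1700 * 0.98363538 * 0.32573082 = 10.9914

Answer: Price = 10.9914


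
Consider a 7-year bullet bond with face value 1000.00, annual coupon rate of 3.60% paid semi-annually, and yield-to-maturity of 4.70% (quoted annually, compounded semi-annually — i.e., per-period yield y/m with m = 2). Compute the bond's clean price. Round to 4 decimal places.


Answer: Price = 935.0268

Derivation:
Coupon per period c = face * coupon_rate / m = 18.000000
Periods per year m = 2; per-period yield y/m = 0.023500
Number of cashflows N = 14
Cashflows (t years, CF_t, discount factor 1/(1+y/m)^(m*t), PV):
  t = 0.5000: CF_t = 18.000000, DF = 0.977040, PV = 17.586712
  t = 1.0000: CF_t = 18.000000, DF = 0.954606, PV = 17.182914
  t = 1.5000: CF_t = 18.000000, DF = 0.932688, PV = 16.788387
  t = 2.0000: CF_t = 18.000000, DF = 0.911273, PV = 16.402918
  t = 2.5000: CF_t = 18.000000, DF = 0.890350, PV = 16.026300
  t = 3.0000: CF_t = 18.000000, DF = 0.869907, PV = 15.658329
  t = 3.5000: CF_t = 18.000000, DF = 0.849934, PV = 15.298807
  t = 4.0000: CF_t = 18.000000, DF = 0.830419, PV = 14.947540
  t = 4.5000: CF_t = 18.000000, DF = 0.811352, PV = 14.604338
  t = 5.0000: CF_t = 18.000000, DF = 0.792723, PV = 14.269016
  t = 5.5000: CF_t = 18.000000, DF = 0.774522, PV = 13.941394
  t = 6.0000: CF_t = 18.000000, DF = 0.756739, PV = 13.621293
  t = 6.5000: CF_t = 18.000000, DF = 0.739363, PV = 13.308542
  t = 7.0000: CF_t = 1018.000000, DF = 0.722387, PV = 735.390339
Price P = sum_t PV_t = 935.026830


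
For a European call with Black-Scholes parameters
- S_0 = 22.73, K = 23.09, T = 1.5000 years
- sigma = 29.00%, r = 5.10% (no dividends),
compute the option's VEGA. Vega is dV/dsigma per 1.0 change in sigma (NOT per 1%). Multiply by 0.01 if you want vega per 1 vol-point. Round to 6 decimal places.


Answer: Vega = 10.450741

Derivation:
d1 = 0.3487313615; d2 = -0.0064446512
phi(d1) = 0.3754066973; exp(-qT) = 1.0000000000; exp(-rT) = 0.9263529143
Vega = S * exp(-qT) * phi(d1) * sqrt(T) = 22.7300 * 1.0000000000 * 0.3754066973 * 1.2247448714 = 10.450741


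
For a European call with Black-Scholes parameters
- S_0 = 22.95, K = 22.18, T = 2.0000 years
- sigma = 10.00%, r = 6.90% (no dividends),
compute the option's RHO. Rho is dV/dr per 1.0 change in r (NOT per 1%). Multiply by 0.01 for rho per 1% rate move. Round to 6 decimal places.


Answer: Rho = 33.780294

Derivation:
d1 = 1.2878320462; d2 = 1.1464106900
phi(d1) = 0.1740880240; exp(-qT) = 1.0000000000; exp(-rT) = 0.8710986917
N(d2) = 0.8741873692
Rho = K*T*exp(-rT)*N(d2) = 22.1800 * 2.0000 * 0.8710986917 * 0.8741873692 = 33.780294


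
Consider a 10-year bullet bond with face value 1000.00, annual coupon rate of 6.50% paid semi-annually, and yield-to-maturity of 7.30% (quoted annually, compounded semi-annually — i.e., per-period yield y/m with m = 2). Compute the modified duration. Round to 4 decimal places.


Coupon per period c = face * coupon_rate / m = 32.500000
Periods per year m = 2; per-period yield y/m = 0.036500
Number of cashflows N = 20
Cashflows (t years, CF_t, discount factor 1/(1+y/m)^(m*t), PV):
  t = 0.5000: CF_t = 32.500000, DF = 0.964785, PV = 31.355523
  t = 1.0000: CF_t = 32.500000, DF = 0.930811, PV = 30.251349
  t = 1.5000: CF_t = 32.500000, DF = 0.898033, PV = 29.186058
  t = 2.0000: CF_t = 32.500000, DF = 0.866409, PV = 28.158281
  t = 2.5000: CF_t = 32.500000, DF = 0.835898, PV = 27.166696
  t = 3.0000: CF_t = 32.500000, DF = 0.806462, PV = 26.210030
  t = 3.5000: CF_t = 32.500000, DF = 0.778063, PV = 25.287053
  t = 4.0000: CF_t = 32.500000, DF = 0.750664, PV = 24.396578
  t = 4.5000: CF_t = 32.500000, DF = 0.724230, PV = 23.537460
  t = 5.0000: CF_t = 32.500000, DF = 0.698726, PV = 22.708597
  t = 5.5000: CF_t = 32.500000, DF = 0.674121, PV = 21.908921
  t = 6.0000: CF_t = 32.500000, DF = 0.650382, PV = 21.137406
  t = 6.5000: CF_t = 32.500000, DF = 0.627479, PV = 20.393059
  t = 7.0000: CF_t = 32.500000, DF = 0.605382, PV = 19.674924
  t = 7.5000: CF_t = 32.500000, DF = 0.584064, PV = 18.982078
  t = 8.0000: CF_t = 32.500000, DF = 0.563496, PV = 18.313631
  t = 8.5000: CF_t = 32.500000, DF = 0.543653, PV = 17.668723
  t = 9.0000: CF_t = 32.500000, DF = 0.524508, PV = 17.046524
  t = 9.5000: CF_t = 32.500000, DF = 0.506038, PV = 16.446237
  t = 10.0000: CF_t = 1032.500000, DF = 0.488218, PV = 504.085183
Price P = sum_t PV_t = 943.914312
First compute Macaulay numerator sum_t t * PV_t:
  t * PV_t at t = 0.5000: 15.677762
  t * PV_t at t = 1.0000: 30.251349
  t * PV_t at t = 1.5000: 43.779087
  t * PV_t at t = 2.0000: 56.316562
  t * PV_t at t = 2.5000: 67.916741
  t * PV_t at t = 3.0000: 78.630091
  t * PV_t at t = 3.5000: 88.504685
  t * PV_t at t = 4.0000: 97.586311
  t * PV_t at t = 4.5000: 105.918572
  t * PV_t at t = 5.0000: 113.542983
  t * PV_t at t = 5.5000: 120.499066
  t * PV_t at t = 6.0000: 126.824434
  t * PV_t at t = 6.5000: 132.554884
  t * PV_t at t = 7.0000: 137.724470
  t * PV_t at t = 7.5000: 142.365589
  t * PV_t at t = 8.0000: 146.509048
  t * PV_t at t = 8.5000: 150.184142
  t * PV_t at t = 9.0000: 153.418720
  t * PV_t at t = 9.5000: 156.239249
  t * PV_t at t = 10.0000: 5040.851826
Macaulay duration D = 7005.295571 / 943.914312 = 7.421538
Modified duration = D / (1 + y/m) = 7.421538 / (1 + 0.036500) = 7.160191

Answer: Modified duration = 7.1602


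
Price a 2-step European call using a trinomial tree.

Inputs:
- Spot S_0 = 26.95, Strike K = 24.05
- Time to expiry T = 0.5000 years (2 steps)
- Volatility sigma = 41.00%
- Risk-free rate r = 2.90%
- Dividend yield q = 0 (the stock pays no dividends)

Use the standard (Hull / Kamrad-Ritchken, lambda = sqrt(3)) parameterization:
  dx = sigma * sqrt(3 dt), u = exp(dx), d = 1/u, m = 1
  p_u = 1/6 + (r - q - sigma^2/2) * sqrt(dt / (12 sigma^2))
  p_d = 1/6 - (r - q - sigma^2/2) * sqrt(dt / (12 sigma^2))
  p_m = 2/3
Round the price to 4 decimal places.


Answer: Price = V(0,0) = 4.8699

Derivation:
dt = T/N = 0.250000; dx = sigma*sqrt(3*dt) = 0.355070
u = exp(dx) = 1.426281; d = 1/u = 0.701124
p_u = 0.147287, p_m = 0.666667, p_d = 0.186047
Discount per step: exp(-r*dt) = 0.992776
Stock lattice S(k, j) with j the centered position index:
  k=0: S(0,+0) = 26.9500
  k=1: S(1,-1) = 18.8953; S(1,+0) = 26.9500; S(1,+1) = 38.4383
  k=2: S(2,-2) = 13.2479; S(2,-1) = 18.8953; S(2,+0) = 26.9500; S(2,+1) = 38.4383; S(2,+2) = 54.8238
Terminal payoffs V(N, j) = max(S_T - K, 0):
  V(2,-2) = 0.000000; V(2,-1) = 0.000000; V(2,+0) = 2.900000; V(2,+1) = 14.388275; V(2,+2) = 30.773785
Backward induction: V(k, j) = exp(-r*dt) * [p_u * V(k+1, j+1) + p_m * V(k+1, j) + p_d * V(k+1, j-1)]
  V(1,-1) = exp(-r*dt) * [p_u*2.900000 + p_m*0.000000 + p_d*0.000000] = 0.424046
  V(1,+0) = exp(-r*dt) * [p_u*14.388275 + p_m*2.900000 + p_d*0.000000] = 4.023260
  V(1,+1) = exp(-r*dt) * [p_u*30.773785 + p_m*14.388275 + p_d*2.900000] = 14.558357
  V(0,+0) = exp(-r*dt) * [p_u*14.558357 + p_m*4.023260 + p_d*0.424046] = 4.869883


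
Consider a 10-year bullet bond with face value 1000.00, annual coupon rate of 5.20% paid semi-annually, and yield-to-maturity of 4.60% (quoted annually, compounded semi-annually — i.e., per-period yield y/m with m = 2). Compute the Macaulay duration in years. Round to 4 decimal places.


Answer: Macaulay duration = 7.9786 years

Derivation:
Coupon per period c = face * coupon_rate / m = 26.000000
Periods per year m = 2; per-period yield y/m = 0.023000
Number of cashflows N = 20
Cashflows (t years, CF_t, discount factor 1/(1+y/m)^(m*t), PV):
  t = 0.5000: CF_t = 26.000000, DF = 0.977517, PV = 25.415445
  t = 1.0000: CF_t = 26.000000, DF = 0.955540, PV = 24.844032
  t = 1.5000: CF_t = 26.000000, DF = 0.934056, PV = 24.285466
  t = 2.0000: CF_t = 26.000000, DF = 0.913056, PV = 23.739459
  t = 2.5000: CF_t = 26.000000, DF = 0.892528, PV = 23.205727
  t = 3.0000: CF_t = 26.000000, DF = 0.872461, PV = 22.683995
  t = 3.5000: CF_t = 26.000000, DF = 0.852846, PV = 22.173993
  t = 4.0000: CF_t = 26.000000, DF = 0.833671, PV = 21.675458
  t = 4.5000: CF_t = 26.000000, DF = 0.814928, PV = 21.188131
  t = 5.0000: CF_t = 26.000000, DF = 0.796606, PV = 20.711760
  t = 5.5000: CF_t = 26.000000, DF = 0.778696, PV = 20.246100
  t = 6.0000: CF_t = 26.000000, DF = 0.761189, PV = 19.790909
  t = 6.5000: CF_t = 26.000000, DF = 0.744075, PV = 19.345952
  t = 7.0000: CF_t = 26.000000, DF = 0.727346, PV = 18.910999
  t = 7.5000: CF_t = 26.000000, DF = 0.710993, PV = 18.485825
  t = 8.0000: CF_t = 26.000000, DF = 0.695008, PV = 18.070210
  t = 8.5000: CF_t = 26.000000, DF = 0.679382, PV = 17.663940
  t = 9.0000: CF_t = 26.000000, DF = 0.664108, PV = 17.266803
  t = 9.5000: CF_t = 26.000000, DF = 0.649177, PV = 16.878596
  t = 10.0000: CF_t = 1026.000000, DF = 0.634581, PV = 651.080497
Price P = sum_t PV_t = 1047.663298
Macaulay numerator sum_t t * PV_t:
  t * PV_t at t = 0.5000: 12.707722
  t * PV_t at t = 1.0000: 24.844032
  t * PV_t at t = 1.5000: 36.428199
  t * PV_t at t = 2.0000: 47.478918
  t * PV_t at t = 2.5000: 58.014318
  t * PV_t at t = 3.0000: 68.051985
  t * PV_t at t = 3.5000: 77.608977
  t * PV_t at t = 4.0000: 86.701831
  t * PV_t at t = 4.5000: 95.346588
  t * PV_t at t = 5.0000: 103.558801
  t * PV_t at t = 5.5000: 111.353550
  t * PV_t at t = 6.0000: 118.745454
  t * PV_t at t = 6.5000: 125.748689
  t * PV_t at t = 7.0000: 132.376994
  t * PV_t at t = 7.5000: 138.643689
  t * PV_t at t = 8.0000: 144.561683
  t * PV_t at t = 8.5000: 150.143488
  t * PV_t at t = 9.0000: 155.401230
  t * PV_t at t = 9.5000: 160.346658
  t * PV_t at t = 10.0000: 6510.804973
Macaulay duration D = (sum_t t * PV_t) / P = 8358.867780 / 1047.663298 = 7.978582


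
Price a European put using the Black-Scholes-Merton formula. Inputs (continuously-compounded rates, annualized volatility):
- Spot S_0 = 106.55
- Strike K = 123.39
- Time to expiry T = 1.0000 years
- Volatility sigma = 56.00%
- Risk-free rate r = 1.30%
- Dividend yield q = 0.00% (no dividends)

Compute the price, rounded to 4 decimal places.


d1 = (ln(S/K) + (r - q + 0.5*sigma^2) * T) / (sigma * sqrt(T)) = 0.04118623
d2 = d1 - sigma * sqrt(T) = -0.51881377
exp(-rT) = 0.98708414; exp(-qT) = 1.00000000
P = K * exp(-rT) * N(-d2) - S_0 * exp(-qT) * N(-d1)
N(-d1) = 0.48357372; N(-d2) = 0.69805469
P = 123.3900 * 0.98708414 * 0.69805469 - 106.5500 * 1.00000000 * 0.48357372 = 33.4957

Answer: Price = 33.4957


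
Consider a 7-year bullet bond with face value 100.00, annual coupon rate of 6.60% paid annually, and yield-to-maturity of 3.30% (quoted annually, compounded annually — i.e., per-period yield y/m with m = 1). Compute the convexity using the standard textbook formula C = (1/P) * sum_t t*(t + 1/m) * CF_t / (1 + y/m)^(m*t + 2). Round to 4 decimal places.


Answer: Convexity = 41.9785

Derivation:
Coupon per period c = face * coupon_rate / m = 6.600000
Periods per year m = 1; per-period yield y/m = 0.033000
Number of cashflows N = 7
Cashflows (t years, CF_t, discount factor 1/(1+y/m)^(m*t), PV):
  t = 1.0000: CF_t = 6.600000, DF = 0.968054, PV = 6.389158
  t = 2.0000: CF_t = 6.600000, DF = 0.937129, PV = 6.185051
  t = 3.0000: CF_t = 6.600000, DF = 0.907192, PV = 5.987465
  t = 4.0000: CF_t = 6.600000, DF = 0.878211, PV = 5.796190
  t = 5.0000: CF_t = 6.600000, DF = 0.850156, PV = 5.611027
  t = 6.0000: CF_t = 6.600000, DF = 0.822997, PV = 5.431778
  t = 7.0000: CF_t = 106.600000, DF = 0.796705, PV = 84.928793
Price P = sum_t PV_t = 120.329462
Convexity numerator sum_t t*(t + 1/m) * CF_t / (1+y/m)^(m*t + 2):
  t = 1.0000: term = 11.974930
  t = 2.0000: term = 34.777143
  t = 3.0000: term = 67.332319
  t = 4.0000: term = 108.635559
  t = 5.0000: term = 157.747665
  t = 6.0000: term = 213.791608
  t = 7.0000: term = 4456.996962
Convexity = (1/P) * sum = 5051.256185 / 120.329462 = 41.978549


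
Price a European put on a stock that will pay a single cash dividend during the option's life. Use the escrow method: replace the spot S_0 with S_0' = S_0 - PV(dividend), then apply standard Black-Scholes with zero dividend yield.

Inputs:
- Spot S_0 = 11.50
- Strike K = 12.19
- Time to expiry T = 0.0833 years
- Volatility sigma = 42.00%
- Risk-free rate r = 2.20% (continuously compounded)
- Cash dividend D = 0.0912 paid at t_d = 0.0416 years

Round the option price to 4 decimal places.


PV(D) = D * exp(-r * t_d) = 0.0912 * 0.99908522 = 0.09111657
S_0' = S_0 - PV(D) = 11.5000 - 0.09111657 = 11.40888343
d1 = (ln(S_0'/K) + (r + sigma^2/2)*T) / (sigma*sqrt(T)) = -0.47058497
d2 = d1 - sigma*sqrt(T) = -0.59180428
exp(-rT) = 0.99816908
N(-d1) = 0.68103143; N(-d2) = 0.72300917
P = K * exp(-rT) * N(-d2) - S_0' * N(-d1) = 12.1900 * 0.99816908 * 0.72300917 - 11.40888343 * 0.68103143 = 1.0275

Answer: Price = 1.0275


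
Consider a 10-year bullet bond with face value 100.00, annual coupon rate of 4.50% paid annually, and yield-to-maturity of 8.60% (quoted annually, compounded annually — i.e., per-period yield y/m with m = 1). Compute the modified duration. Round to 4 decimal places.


Answer: Modified duration = 7.2958

Derivation:
Coupon per period c = face * coupon_rate / m = 4.500000
Periods per year m = 1; per-period yield y/m = 0.086000
Number of cashflows N = 10
Cashflows (t years, CF_t, discount factor 1/(1+y/m)^(m*t), PV):
  t = 1.0000: CF_t = 4.500000, DF = 0.920810, PV = 4.143646
  t = 2.0000: CF_t = 4.500000, DF = 0.847892, PV = 3.815512
  t = 3.0000: CF_t = 4.500000, DF = 0.780747, PV = 3.513363
  t = 4.0000: CF_t = 4.500000, DF = 0.718920, PV = 3.235141
  t = 5.0000: CF_t = 4.500000, DF = 0.661989, PV = 2.978951
  t = 6.0000: CF_t = 4.500000, DF = 0.609566, PV = 2.743049
  t = 7.0000: CF_t = 4.500000, DF = 0.561295, PV = 2.525828
  t = 8.0000: CF_t = 4.500000, DF = 0.516846, PV = 2.325808
  t = 9.0000: CF_t = 4.500000, DF = 0.475917, PV = 2.141628
  t = 10.0000: CF_t = 104.500000, DF = 0.438230, PV = 45.794997
Price P = sum_t PV_t = 73.217925
First compute Macaulay numerator sum_t t * PV_t:
  t * PV_t at t = 1.0000: 4.143646
  t * PV_t at t = 2.0000: 7.631025
  t * PV_t at t = 3.0000: 10.540089
  t * PV_t at t = 4.0000: 12.940564
  t * PV_t at t = 5.0000: 14.894756
  t * PV_t at t = 6.0000: 16.458294
  t * PV_t at t = 7.0000: 17.680795
  t * PV_t at t = 8.0000: 18.606466
  t * PV_t at t = 9.0000: 19.274654
  t * PV_t at t = 10.0000: 457.949973
Macaulay duration D = 580.120262 / 73.217925 = 7.923200
Modified duration = D / (1 + y/m) = 7.923200 / (1 + 0.086000) = 7.295764


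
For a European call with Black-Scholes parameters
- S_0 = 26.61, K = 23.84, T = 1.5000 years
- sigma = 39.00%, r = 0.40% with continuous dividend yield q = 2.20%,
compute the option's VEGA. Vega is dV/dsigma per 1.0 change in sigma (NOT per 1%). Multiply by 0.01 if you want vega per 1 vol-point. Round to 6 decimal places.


Answer: Vega = 11.554003

Derivation:
d1 = 0.4124296800; d2 = -0.0652208199
phi(d1) = 0.3664153864; exp(-qT) = 0.9675385596; exp(-rT) = 0.9940179641
Vega = S * exp(-qT) * phi(d1) * sqrt(T) = 26.6100 * 0.9675385596 * 0.3664153864 * 1.2247448714 = 11.554003


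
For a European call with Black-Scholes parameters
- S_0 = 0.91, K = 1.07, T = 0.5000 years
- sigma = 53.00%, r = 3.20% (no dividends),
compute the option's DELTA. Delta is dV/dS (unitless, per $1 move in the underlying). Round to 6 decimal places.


Answer: Delta = 0.419915

Derivation:
d1 = -0.2021106714; d2 = -0.5768772654
phi(d1) = 0.3908767856; exp(-qT) = 1.0000000000; exp(-rT) = 0.9841273201
N(d1) = 0.4199151027
Delta = exp(-qT) * N(d1) = 1.0000000000 * 0.4199151027 = 0.419915


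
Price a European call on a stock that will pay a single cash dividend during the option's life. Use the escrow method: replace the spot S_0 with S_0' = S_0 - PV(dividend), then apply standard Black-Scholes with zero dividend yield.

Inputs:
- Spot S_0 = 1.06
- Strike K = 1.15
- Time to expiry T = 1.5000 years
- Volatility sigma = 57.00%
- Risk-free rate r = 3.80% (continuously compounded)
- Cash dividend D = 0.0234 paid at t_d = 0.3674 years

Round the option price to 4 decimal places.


Answer: Price = 0.2657

Derivation:
PV(D) = D * exp(-r * t_d) = 0.0234 * 0.98613581 = 0.02307558
S_0' = S_0 - PV(D) = 1.0600 - 0.02307558 = 1.03692442
d1 = (ln(S_0'/K) + (r + sigma^2/2)*T) / (sigma*sqrt(T)) = 0.28243921
d2 = d1 - sigma*sqrt(T) = -0.41566537
exp(-rT) = 0.94459407
N(d1) = 0.61119662; N(d2) = 0.33882744
C = S_0' * N(d1) - K * exp(-rT) * N(d2) = 1.03692442 * 0.61119662 - 1.1500 * 0.94459407 * 0.33882744 = 0.2657


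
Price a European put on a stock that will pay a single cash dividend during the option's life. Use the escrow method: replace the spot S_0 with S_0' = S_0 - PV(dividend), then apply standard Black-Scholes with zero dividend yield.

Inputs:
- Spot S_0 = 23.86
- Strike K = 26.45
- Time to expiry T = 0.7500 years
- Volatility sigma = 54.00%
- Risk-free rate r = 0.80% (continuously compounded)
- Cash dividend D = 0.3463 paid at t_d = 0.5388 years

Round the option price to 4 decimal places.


Answer: Price = 6.1204

Derivation:
PV(D) = D * exp(-r * t_d) = 0.3463 * 0.99569888 = 0.34481052
S_0' = S_0 - PV(D) = 23.8600 - 0.34481052 = 23.51518948
d1 = (ln(S_0'/K) + (r + sigma^2/2)*T) / (sigma*sqrt(T)) = -0.00483175
d2 = d1 - sigma*sqrt(T) = -0.47248547
exp(-rT) = 0.99401796
N(-d1) = 0.50192758; N(-d2) = 0.68170984
P = K * exp(-rT) * N(-d2) - S_0' * N(-d1) = 26.4500 * 0.99401796 * 0.68170984 - 23.51518948 * 0.50192758 = 6.1204


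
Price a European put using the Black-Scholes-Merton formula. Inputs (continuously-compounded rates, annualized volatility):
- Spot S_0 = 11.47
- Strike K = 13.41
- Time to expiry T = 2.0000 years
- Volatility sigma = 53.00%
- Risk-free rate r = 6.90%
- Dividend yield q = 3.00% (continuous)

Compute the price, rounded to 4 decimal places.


d1 = (ln(S/K) + (r - q + 0.5*sigma^2) * T) / (sigma * sqrt(T)) = 0.27034725
d2 = d1 - sigma * sqrt(T) = -0.47918594
exp(-rT) = 0.87109869; exp(-qT) = 0.94176453
P = K * exp(-rT) * N(-d2) - S_0 * exp(-qT) * N(-d1)
N(-d1) = 0.39344656; N(-d2) = 0.68409682
P = 13.4100 * 0.87109869 * 0.68409682 - 11.4700 * 0.94176453 * 0.39344656 = 3.7412

Answer: Price = 3.7412


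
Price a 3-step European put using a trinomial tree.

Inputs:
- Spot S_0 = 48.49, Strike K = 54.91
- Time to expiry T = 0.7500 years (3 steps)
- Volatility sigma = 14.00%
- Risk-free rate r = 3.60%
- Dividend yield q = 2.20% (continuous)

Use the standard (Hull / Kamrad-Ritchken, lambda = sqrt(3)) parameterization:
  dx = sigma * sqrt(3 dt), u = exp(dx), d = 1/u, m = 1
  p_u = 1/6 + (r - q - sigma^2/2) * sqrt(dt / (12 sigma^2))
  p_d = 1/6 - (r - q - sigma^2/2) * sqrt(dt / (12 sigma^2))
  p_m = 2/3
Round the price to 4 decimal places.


Answer: Price = V(0,0) = 6.2151

Derivation:
dt = T/N = 0.250000; dx = sigma*sqrt(3*dt) = 0.121244
u = exp(dx) = 1.128900; d = 1/u = 0.885818
p_u = 0.170997, p_m = 0.666667, p_d = 0.162337
Discount per step: exp(-r*dt) = 0.991040
Stock lattice S(k, j) with j the centered position index:
  k=0: S(0,+0) = 48.4900
  k=1: S(1,-1) = 42.9533; S(1,+0) = 48.4900; S(1,+1) = 54.7404
  k=2: S(2,-2) = 38.0488; S(2,-1) = 42.9533; S(2,+0) = 48.4900; S(2,+1) = 54.7404; S(2,+2) = 61.7964
  k=3: S(3,-3) = 33.7044; S(3,-2) = 38.0488; S(3,-1) = 42.9533; S(3,+0) = 48.4900; S(3,+1) = 54.7404; S(3,+2) = 61.7964; S(3,+3) = 69.7619
Terminal payoffs V(N, j) = max(K - S_T, 0):
  V(3,-3) = 21.205650; V(3,-2) = 16.861165; V(3,-1) = 11.956676; V(3,+0) = 6.420000; V(3,+1) = 0.169647; V(3,+2) = 0.000000; V(3,+3) = 0.000000
Backward induction: V(k, j) = exp(-r*dt) * [p_u * V(k+1, j+1) + p_m * V(k+1, j) + p_d * V(k+1, j-1)]
  V(2,-2) = exp(-r*dt) * [p_u*11.956676 + p_m*16.861165 + p_d*21.205650] = 16.577907
  V(2,-1) = exp(-r*dt) * [p_u*6.420000 + p_m*11.956676 + p_d*16.861165] = 11.700322
  V(2,+0) = exp(-r*dt) * [p_u*0.169647 + p_m*6.420000 + p_d*11.956676] = 6.194017
  V(2,+1) = exp(-r*dt) * [p_u*0.000000 + p_m*0.169647 + p_d*6.420000] = 1.144948
  V(2,+2) = exp(-r*dt) * [p_u*0.000000 + p_m*0.000000 + p_d*0.169647] = 0.027293
  V(1,-1) = exp(-r*dt) * [p_u*6.194017 + p_m*11.700322 + p_d*16.577907] = 11.447083
  V(1,+0) = exp(-r*dt) * [p_u*1.144948 + p_m*6.194017 + p_d*11.700322] = 6.168747
  V(1,+1) = exp(-r*dt) * [p_u*0.027293 + p_m*1.144948 + p_d*6.194017] = 1.757591
  V(0,+0) = exp(-r*dt) * [p_u*1.757591 + p_m*6.168747 + p_d*11.447083] = 6.215132


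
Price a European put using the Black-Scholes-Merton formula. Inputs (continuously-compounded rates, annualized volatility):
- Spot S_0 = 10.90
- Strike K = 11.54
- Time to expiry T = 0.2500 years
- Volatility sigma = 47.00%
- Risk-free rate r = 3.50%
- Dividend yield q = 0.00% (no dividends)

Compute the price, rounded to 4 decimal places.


d1 = (ln(S/K) + (r - q + 0.5*sigma^2) * T) / (sigma * sqrt(T)) = -0.08805945
d2 = d1 - sigma * sqrt(T) = -0.32305945
exp(-rT) = 0.99128817; exp(-qT) = 1.00000000
P = K * exp(-rT) * N(-d2) - S_0 * exp(-qT) * N(-d1)
N(-d1) = 0.53508529; N(-d2) = 0.62667489
P = 11.5400 * 0.99128817 * 0.62667489 - 10.9000 * 1.00000000 * 0.53508529 = 1.3364

Answer: Price = 1.3364


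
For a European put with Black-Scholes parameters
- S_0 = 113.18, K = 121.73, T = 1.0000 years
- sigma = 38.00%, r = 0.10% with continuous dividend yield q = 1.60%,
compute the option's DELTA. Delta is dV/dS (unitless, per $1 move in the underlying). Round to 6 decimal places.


d1 = -0.0411210677; d2 = -0.4211210677
phi(d1) = 0.3986051288; exp(-qT) = 0.9841273201; exp(-rT) = 0.9990004998
N(-d1) = 0.5164003104
Delta = -exp(-qT) * N(-d1) = -0.9841273201 * 0.5164003104 = -0.508204

Answer: Delta = -0.508204


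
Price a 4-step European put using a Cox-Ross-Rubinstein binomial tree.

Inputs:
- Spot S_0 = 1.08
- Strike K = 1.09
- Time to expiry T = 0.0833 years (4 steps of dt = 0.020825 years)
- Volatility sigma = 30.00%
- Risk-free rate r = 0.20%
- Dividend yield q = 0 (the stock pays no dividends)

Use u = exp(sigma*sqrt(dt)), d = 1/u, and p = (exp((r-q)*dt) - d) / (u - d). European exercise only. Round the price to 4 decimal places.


dt = T/N = 0.020825
u = exp(sigma*sqrt(dt)) = 1.044243; d = 1/u = 0.957631
p = (exp((r-q)*dt) - d) / (u - d) = 0.489659
Discount per step: exp(-r*dt) = 0.999958
Stock lattice S(k, i) with i counting down-moves:
  k=0: S(0,0) = 1.0800
  k=1: S(1,0) = 1.1278; S(1,1) = 1.0342
  k=2: S(2,0) = 1.1777; S(2,1) = 1.0800; S(2,2) = 0.9904
  k=3: S(3,0) = 1.2298; S(3,1) = 1.1278; S(3,2) = 1.0342; S(3,3) = 0.9485
  k=4: S(4,0) = 1.2842; S(4,1) = 1.1777; S(4,2) = 1.0800; S(4,3) = 0.9904; S(4,4) = 0.9083
Terminal payoffs V(N, i) = max(K - S_T, 0):
  V(4,0) = 0.000000; V(4,1) = 0.000000; V(4,2) = 0.010000; V(4,3) = 0.099578; V(4,4) = 0.181726
Backward induction: V(k, i) = exp(-r*dt) * [p * V(k+1, i) + (1-p) * V(k+1, i+1)].
  V(3,0) = exp(-r*dt) * [p*0.000000 + (1-p)*0.000000] = 0.000000
  V(3,1) = exp(-r*dt) * [p*0.000000 + (1-p)*0.010000] = 0.005103
  V(3,2) = exp(-r*dt) * [p*0.010000 + (1-p)*0.099578] = 0.055713
  V(3,3) = exp(-r*dt) * [p*0.099578 + (1-p)*0.181726] = 0.141496
  V(2,0) = exp(-r*dt) * [p*0.000000 + (1-p)*0.005103] = 0.002604
  V(2,1) = exp(-r*dt) * [p*0.005103 + (1-p)*0.055713] = 0.030930
  V(2,2) = exp(-r*dt) * [p*0.055713 + (1-p)*0.141496] = 0.099487
  V(1,0) = exp(-r*dt) * [p*0.002604 + (1-p)*0.030930] = 0.017059
  V(1,1) = exp(-r*dt) * [p*0.030930 + (1-p)*0.099487] = 0.065915
  V(0,0) = exp(-r*dt) * [p*0.017059 + (1-p)*0.065915] = 0.041991

Answer: Price = V(0,0) = 0.0420


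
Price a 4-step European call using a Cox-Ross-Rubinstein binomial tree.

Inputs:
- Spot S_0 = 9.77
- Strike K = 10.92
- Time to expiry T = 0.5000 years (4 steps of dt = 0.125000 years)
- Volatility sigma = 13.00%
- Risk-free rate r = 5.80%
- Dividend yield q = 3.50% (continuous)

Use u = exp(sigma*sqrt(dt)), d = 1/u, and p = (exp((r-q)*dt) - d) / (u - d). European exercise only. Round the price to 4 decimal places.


Answer: Price = V(0,0) = 0.0583

Derivation:
dt = T/N = 0.125000
u = exp(sigma*sqrt(dt)) = 1.047035; d = 1/u = 0.955078
p = (exp((r-q)*dt) - d) / (u - d) = 0.519821
Discount per step: exp(-r*dt) = 0.992776
Stock lattice S(k, i) with i counting down-moves:
  k=0: S(0,0) = 9.7700
  k=1: S(1,0) = 10.2295; S(1,1) = 9.3311
  k=2: S(2,0) = 10.7107; S(2,1) = 9.7700; S(2,2) = 8.9119
  k=3: S(3,0) = 11.2144; S(3,1) = 10.2295; S(3,2) = 9.3311; S(3,3) = 8.5116
  k=4: S(4,0) = 11.7419; S(4,1) = 10.7107; S(4,2) = 9.7700; S(4,3) = 8.9119; S(4,4) = 8.1293
Terminal payoffs V(N, i) = max(S_T - K, 0):
  V(4,0) = 0.821907; V(4,1) = 0.000000; V(4,2) = 0.000000; V(4,3) = 0.000000; V(4,4) = 0.000000
Backward induction: V(k, i) = exp(-r*dt) * [p * V(k+1, i) + (1-p) * V(k+1, i+1)].
  V(3,0) = exp(-r*dt) * [p*0.821907 + (1-p)*0.000000] = 0.424158
  V(3,1) = exp(-r*dt) * [p*0.000000 + (1-p)*0.000000] = 0.000000
  V(3,2) = exp(-r*dt) * [p*0.000000 + (1-p)*0.000000] = 0.000000
  V(3,3) = exp(-r*dt) * [p*0.000000 + (1-p)*0.000000] = 0.000000
  V(2,0) = exp(-r*dt) * [p*0.424158 + (1-p)*0.000000] = 0.218894
  V(2,1) = exp(-r*dt) * [p*0.000000 + (1-p)*0.000000] = 0.000000
  V(2,2) = exp(-r*dt) * [p*0.000000 + (1-p)*0.000000] = 0.000000
  V(1,0) = exp(-r*dt) * [p*0.218894 + (1-p)*0.000000] = 0.112964
  V(1,1) = exp(-r*dt) * [p*0.000000 + (1-p)*0.000000] = 0.000000
  V(0,0) = exp(-r*dt) * [p*0.112964 + (1-p)*0.000000] = 0.058297
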